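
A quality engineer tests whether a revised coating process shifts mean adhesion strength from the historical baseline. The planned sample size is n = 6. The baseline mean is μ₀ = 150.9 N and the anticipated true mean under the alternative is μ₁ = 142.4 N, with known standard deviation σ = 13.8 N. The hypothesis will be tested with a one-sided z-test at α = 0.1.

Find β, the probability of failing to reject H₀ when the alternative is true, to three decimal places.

β ≈ 0.410

Standardized effect: d = |μ₁ − μ₀| / σ = |142.4 − 150.9| / 13.8 = 0.6159
Noncentrality parameter: δ = d·√n = 0.6159 × √6 = 1.5087
Critical value for a one-sided test at α = 0.1: z_α = 1.282.
Power = Φ(δ − 1.282) = Φ(0.227) = 0.5899.
Type II error: β = 1 − power = 1 − 0.5899 = 0.4101.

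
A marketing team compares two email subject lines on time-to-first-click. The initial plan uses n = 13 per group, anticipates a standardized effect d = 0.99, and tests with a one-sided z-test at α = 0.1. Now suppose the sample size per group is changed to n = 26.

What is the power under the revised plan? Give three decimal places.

Power ≈ 0.989

With n = 26 per group: δ = d·√(n/2) = 0.99 × √(26/2) = 3.5695. Critical value z_{0.1} = 1.282.
Revised power = P(Z > 1.282 − δ) = Φ(2.288) = 0.9889.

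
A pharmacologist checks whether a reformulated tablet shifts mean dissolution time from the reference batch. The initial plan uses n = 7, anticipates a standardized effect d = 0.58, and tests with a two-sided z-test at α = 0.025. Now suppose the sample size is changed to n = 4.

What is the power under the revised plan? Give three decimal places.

With n = 4: δ = d·√n = 0.58 × √4 = 1.1600. Critical value z_{0.0125} = 2.241.
Revised power = Φ(δ − 2.241) + Φ(−δ − 2.241) = Φ(-1.081) + Φ(-3.401) = 0.1398 + 0.0003 = 0.1401.

Power ≈ 0.140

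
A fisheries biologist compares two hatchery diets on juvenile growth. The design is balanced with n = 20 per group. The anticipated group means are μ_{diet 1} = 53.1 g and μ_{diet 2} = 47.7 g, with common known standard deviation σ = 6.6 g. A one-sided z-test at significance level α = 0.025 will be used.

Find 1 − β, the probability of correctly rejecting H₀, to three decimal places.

Standardized effect: d = |μ_{diet 1} − μ_{diet 2}| / σ = |53.1 − 47.7| / 6.6 = 0.8182
Noncentrality parameter: δ = d·√(n/2) = 0.8182 × √(20/2) = 2.5873
Critical value for a one-sided test at α = 0.025: z_α = 1.960.
Power = P(Z > 1.960 − δ) = Φ(0.627) = 0.7348.

Power ≈ 0.735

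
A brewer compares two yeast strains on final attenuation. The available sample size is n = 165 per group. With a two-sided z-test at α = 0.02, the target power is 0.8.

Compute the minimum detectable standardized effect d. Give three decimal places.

Need Φ(δ − 2.326) = 0.8, so δ = 2.326 + 0.842 = 3.168.
(The second rejection-region term Φ(−δ − z_{α/2}) is negligible and dropped.)
δ = d·√(n/2) ⇒ d = δ/√(n/2) = 3.168/√(165/2) = 0.3488.

d ≈ 0.349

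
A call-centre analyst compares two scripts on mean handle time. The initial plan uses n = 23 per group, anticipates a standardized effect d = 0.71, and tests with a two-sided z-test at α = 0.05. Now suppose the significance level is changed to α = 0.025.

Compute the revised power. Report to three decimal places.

δ = d·√(n/2) = 0.71 × √(23/2) = 2.4077 (unchanged). New critical value: z_{0.0125} = 2.241.
Revised power = Φ(δ − 2.241) + Φ(−δ − 2.241) = Φ(0.166) + Φ(-4.649) = 0.5660 + 0.0000 = 0.5661.

Power ≈ 0.566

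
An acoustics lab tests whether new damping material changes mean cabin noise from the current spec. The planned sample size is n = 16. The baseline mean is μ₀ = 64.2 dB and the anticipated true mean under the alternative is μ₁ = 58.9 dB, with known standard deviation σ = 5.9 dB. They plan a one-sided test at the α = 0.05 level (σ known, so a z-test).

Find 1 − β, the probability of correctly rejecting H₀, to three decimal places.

Power ≈ 0.974

Standardized effect: d = |μ₁ − μ₀| / σ = |58.9 − 64.2| / 5.9 = 0.8983
Noncentrality parameter: λ = d·√n = 0.8983 × √16 = 3.5932
Critical value for a one-sided test at α = 0.05: z_α = 1.645.
Power = Φ(λ − 1.645) = Φ(1.948) = 0.9743.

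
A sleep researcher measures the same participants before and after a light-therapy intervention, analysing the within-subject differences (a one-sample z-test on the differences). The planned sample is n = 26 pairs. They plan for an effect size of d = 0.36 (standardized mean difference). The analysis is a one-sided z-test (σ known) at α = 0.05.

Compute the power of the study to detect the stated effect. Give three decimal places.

Noncentrality parameter: δ = d·√n = 0.36 × √26 = 1.8356
One-sided α = 0.05 → critical value z_{0.05} = 1.645.
Power = Φ(δ − 1.645) = Φ(0.191) = 0.5757.

Power ≈ 0.576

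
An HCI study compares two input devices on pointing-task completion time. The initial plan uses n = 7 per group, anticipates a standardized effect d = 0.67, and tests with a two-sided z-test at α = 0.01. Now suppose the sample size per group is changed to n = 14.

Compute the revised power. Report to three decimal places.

With n = 14 per group: δ = d·√(n/2) = 0.67 × √(14/2) = 1.7727. Critical value z_{0.005} = 2.576.
Revised power = Φ(δ − 2.576) + Φ(−δ − 2.576) = Φ(-0.803) + Φ(-4.348) = 0.2109 + 0.0000 = 0.2109.

Power ≈ 0.211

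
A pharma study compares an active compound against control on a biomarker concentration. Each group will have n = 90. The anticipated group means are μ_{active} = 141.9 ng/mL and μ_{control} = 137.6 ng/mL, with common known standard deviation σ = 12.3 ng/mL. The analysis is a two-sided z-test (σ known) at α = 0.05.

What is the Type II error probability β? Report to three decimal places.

β ≈ 0.350

Standardized effect: d = |μ_{active} − μ_{control}| / σ = |141.9 − 137.6| / 12.3 = 0.3496
Noncentrality parameter: δ = d·√(n/2) = 0.3496 × √(90/2) = 2.3451
Critical value for a two-sided test at α = 0.05: z_{α/2} = 1.960.
Power = Φ(δ − 1.960) + Φ(−δ − 1.960) = Φ(0.385) + Φ(-4.305) = 0.6499 + 0.0000 = 0.6500.
Type II error: β = 1 − power = 1 − 0.6500 = 0.3500.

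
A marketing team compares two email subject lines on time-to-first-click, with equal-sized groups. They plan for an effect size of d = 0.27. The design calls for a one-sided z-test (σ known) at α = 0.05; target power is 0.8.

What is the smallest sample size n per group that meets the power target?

Set Φ(δ − 1.645) = 0.8; then δ − 1.645 = Φ⁻¹(0.8) = 0.842, giving δ = 2.486.
δ = d·√(n/2) ⇒ n = 2(δ/d)² = 2 × (2.486 / 0.27)² = 169.62.
Round up to the next whole unit.

n = 170 per group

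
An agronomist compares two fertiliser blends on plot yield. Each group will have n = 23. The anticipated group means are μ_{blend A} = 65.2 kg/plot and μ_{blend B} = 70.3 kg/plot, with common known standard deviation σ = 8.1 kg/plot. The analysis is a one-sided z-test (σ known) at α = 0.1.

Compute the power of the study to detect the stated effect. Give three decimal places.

Standardized effect: d = |μ_{blend A} − μ_{blend B}| / σ = |65.2 − 70.3| / 8.1 = 0.6296
Noncentrality parameter: δ = d·√(n/2) = 0.6296 × √(23/2) = 2.1352
One-sided α = 0.1 → critical value z_{0.1} = 1.282.
Power = Φ(δ − 1.282) = Φ(0.854) = 0.8033.

Power ≈ 0.803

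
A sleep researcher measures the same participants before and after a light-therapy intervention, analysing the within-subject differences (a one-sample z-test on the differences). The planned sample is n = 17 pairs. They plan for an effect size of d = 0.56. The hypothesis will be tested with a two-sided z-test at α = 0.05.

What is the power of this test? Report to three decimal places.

Power ≈ 0.636

Noncentrality parameter: δ = d·√n = 0.56 × √17 = 2.3089
Critical value for a two-sided test at α = 0.05: z_{α/2} = 1.960.
Power = Φ(δ − 1.960) + Φ(−δ − 1.960) = Φ(0.349) + Φ(-4.269) = 0.6364 + 0.0000 = 0.6365.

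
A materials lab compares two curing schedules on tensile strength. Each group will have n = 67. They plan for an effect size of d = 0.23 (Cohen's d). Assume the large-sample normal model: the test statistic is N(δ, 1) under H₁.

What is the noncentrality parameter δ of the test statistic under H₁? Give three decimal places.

δ = d·√(n/2) = 0.23 × √(67/2) = 1.3312

δ ≈ 1.331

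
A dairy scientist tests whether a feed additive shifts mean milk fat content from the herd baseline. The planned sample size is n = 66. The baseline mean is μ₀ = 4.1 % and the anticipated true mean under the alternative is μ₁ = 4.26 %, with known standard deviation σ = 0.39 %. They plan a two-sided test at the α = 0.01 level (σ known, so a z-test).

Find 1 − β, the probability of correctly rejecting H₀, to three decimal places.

Standardized effect: d = |μ₁ − μ₀| / σ = |4.26 − 4.1| / 0.39 = 0.4103
Noncentrality parameter: δ = d·√n = 0.4103 × √66 = 3.3329
Critical value for a two-sided test at α = 0.01: z_{α/2} = 2.576.
Power = Φ(δ − 2.576) + Φ(−δ − 2.576) = Φ(0.757) + Φ(-5.909) = 0.7755 + 0.0000 = 0.7755.

Power ≈ 0.776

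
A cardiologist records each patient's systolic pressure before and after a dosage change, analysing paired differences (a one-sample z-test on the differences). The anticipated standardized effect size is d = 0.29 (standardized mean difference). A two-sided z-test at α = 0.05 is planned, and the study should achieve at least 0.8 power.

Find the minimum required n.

Set Φ(δ − 1.960) = 0.8; then δ − 1.960 = Φ⁻¹(0.8) = 0.842, giving δ = 2.802.
(Ignoring the negligible lower-tail rejection probability gives the usual closed-form inversion.)
δ = d·√n ⇒ n = (δ/d)² = (2.802 / 0.29)² = 93.33.
Rounding up, n = 94.

n = 94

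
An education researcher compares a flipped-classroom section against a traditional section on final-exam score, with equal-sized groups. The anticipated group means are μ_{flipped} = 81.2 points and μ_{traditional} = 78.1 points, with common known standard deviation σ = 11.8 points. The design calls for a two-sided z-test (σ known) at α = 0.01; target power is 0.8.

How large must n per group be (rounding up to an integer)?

Standardized effect: d = |μ_{flipped} − μ_{traditional}| / σ = |81.2 − 78.1| / 11.8 = 0.2627
For power 0.8 need Φ(δ − z_{0.005}) = 0.8, so δ = z_{0.005} + z_{0.20} = 2.576 + 0.842 = 3.417.
(Ignoring the negligible lower-tail rejection probability gives the usual closed-form inversion.)
δ = d·√(n/2) ⇒ n = 2(δ/d)² = 2 × (3.417 / 0.2627)² = 338.43.
Round up to the next whole unit.

n = 339 per group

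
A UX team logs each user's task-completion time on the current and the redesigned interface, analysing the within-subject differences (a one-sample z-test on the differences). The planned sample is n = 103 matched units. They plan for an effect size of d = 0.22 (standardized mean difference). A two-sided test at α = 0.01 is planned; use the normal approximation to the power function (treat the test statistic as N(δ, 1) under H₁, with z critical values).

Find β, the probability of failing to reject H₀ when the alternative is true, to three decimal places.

Noncentrality parameter: δ = d·√n = 0.22 × √103 = 2.2328
Critical value for a two-sided test at α = 0.01: z_{α/2} = 2.576.
Power = Φ(δ − 2.576) + Φ(−δ − 2.576) = Φ(-0.343) + Φ(-4.809) = 0.3658 + 0.0000 = 0.3658.
Type II error: β = 1 − power = 1 − 0.3658 = 0.6342.

β ≈ 0.634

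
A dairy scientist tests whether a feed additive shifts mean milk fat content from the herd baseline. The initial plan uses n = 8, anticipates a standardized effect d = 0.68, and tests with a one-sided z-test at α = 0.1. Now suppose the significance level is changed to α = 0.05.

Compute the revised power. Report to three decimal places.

δ = d·√n = 0.68 × √8 = 1.9233 (unchanged). New critical value: z_{0.05} = 1.645.
Revised power = P(Z > 1.645 − δ) = Φ(0.278) = 0.6097.

Power ≈ 0.610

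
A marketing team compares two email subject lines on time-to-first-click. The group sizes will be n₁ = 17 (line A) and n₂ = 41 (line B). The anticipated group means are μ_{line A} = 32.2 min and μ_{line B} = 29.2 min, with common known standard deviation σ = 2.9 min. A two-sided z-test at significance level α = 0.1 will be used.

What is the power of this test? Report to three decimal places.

Power ≈ 0.974

Standardized effect: d = |μ_{line A} − μ_{line B}| / σ = |32.2 − 29.2| / 2.9 = 1.0345
Noncentrality parameter: δ = d / √(1/n₁ + 1/n₂) = 1.0345 / √(1/17 + 1/41) = 3.5861
Two-sided α = 0.1 → critical value z_{0.05} = 1.645.
Power = Φ(δ − 1.645) + Φ(−δ − 1.645) = Φ(1.941) + Φ(-5.231) = 0.9739 + 0.0000 = 0.9739.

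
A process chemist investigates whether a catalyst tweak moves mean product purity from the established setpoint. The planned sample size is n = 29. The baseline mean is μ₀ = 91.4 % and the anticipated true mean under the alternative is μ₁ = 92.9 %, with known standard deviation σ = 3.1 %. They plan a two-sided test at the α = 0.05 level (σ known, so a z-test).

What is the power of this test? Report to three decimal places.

Power ≈ 0.741

Standardized effect: d = |μ₁ − μ₀| / σ = |92.9 − 91.4| / 3.1 = 0.4839
Noncentrality parameter: δ = d·√n = 0.4839 × √29 = 2.6057
Two-sided α = 0.05 → critical value z_{0.025} = 1.960.
Power = Φ(δ − 1.960) + Φ(−δ − 1.960) = Φ(0.646) + Φ(-4.566) = 0.7408 + 0.0000 = 0.7408.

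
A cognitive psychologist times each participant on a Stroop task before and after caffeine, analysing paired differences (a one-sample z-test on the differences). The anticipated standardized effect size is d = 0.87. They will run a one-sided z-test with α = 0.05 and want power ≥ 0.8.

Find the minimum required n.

Set Φ(δ − 1.645) = 0.8; then δ − 1.645 = Φ⁻¹(0.8) = 0.842, giving δ = 2.486.
δ = d·√n ⇒ n = (δ/d)² = (2.486 / 0.87)² = 8.17.
Rounding up, n = 9.

n = 9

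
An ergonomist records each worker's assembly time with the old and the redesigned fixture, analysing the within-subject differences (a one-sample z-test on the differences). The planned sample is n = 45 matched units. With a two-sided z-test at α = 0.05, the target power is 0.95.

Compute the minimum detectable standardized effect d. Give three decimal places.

d ≈ 0.537

Required noncentrality: δ = z_{0.025} + z_{0.05} = 1.960 + 1.645 = 3.605.
(The second rejection-region term Φ(−δ − z_{α/2}) is negligible and dropped.)
δ = d·√n ⇒ d = δ/√n = 3.605/√45 = 0.5374.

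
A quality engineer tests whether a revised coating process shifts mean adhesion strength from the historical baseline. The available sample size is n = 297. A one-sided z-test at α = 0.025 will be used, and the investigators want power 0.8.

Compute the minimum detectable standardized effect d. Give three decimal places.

d ≈ 0.163

Required noncentrality: δ = z_{0.025} + z_{0.20} = 1.960 + 0.842 = 2.802.
δ = d·√n ⇒ d = δ/√n = 2.802/√297 = 0.1626.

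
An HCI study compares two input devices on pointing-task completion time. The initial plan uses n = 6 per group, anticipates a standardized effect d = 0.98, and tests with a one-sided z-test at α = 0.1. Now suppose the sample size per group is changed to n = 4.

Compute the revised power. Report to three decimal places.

Power ≈ 0.542

With n = 4 per group: δ = d·√(n/2) = 0.98 × √(4/2) = 1.3859. Critical value z_{0.1} = 1.282.
Revised power = Φ(δ − 1.282) = Φ(0.104) = 0.5416.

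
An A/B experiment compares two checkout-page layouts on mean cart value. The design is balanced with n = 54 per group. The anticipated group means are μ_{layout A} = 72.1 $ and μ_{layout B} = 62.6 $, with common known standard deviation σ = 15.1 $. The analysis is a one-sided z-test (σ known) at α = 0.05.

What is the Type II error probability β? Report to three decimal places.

β ≈ 0.052

Standardized effect: d = |μ_{layout A} − μ_{layout B}| / σ = |72.1 − 62.6| / 15.1 = 0.6291
Noncentrality parameter: λ = d·√(n/2) = 0.6291 × √(54/2) = 3.2691
Critical value for a one-sided test at α = 0.05: z_α = 1.645.
Power = P(Z > 1.645 − λ) = Φ(1.624) = 0.9478.
Type II error: β = 1 − power = 1 − 0.9478 = 0.0522.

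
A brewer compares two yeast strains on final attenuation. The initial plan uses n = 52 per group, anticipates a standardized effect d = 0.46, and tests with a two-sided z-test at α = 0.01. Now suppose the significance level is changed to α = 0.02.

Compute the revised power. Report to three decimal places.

Power ≈ 0.508

δ = d·√(n/2) = 0.46 × √(52/2) = 2.3455 (unchanged). New critical value: z_{0.01} = 2.326.
Revised power = Φ(δ − 2.326) + Φ(−δ − 2.326) = Φ(0.019) + Φ(-4.672) = 0.5077 + 0.0000 = 0.5077.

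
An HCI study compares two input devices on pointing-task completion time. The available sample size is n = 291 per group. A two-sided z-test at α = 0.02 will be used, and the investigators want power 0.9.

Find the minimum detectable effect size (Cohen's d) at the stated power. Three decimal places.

Required noncentrality: δ = z_{0.01} + z_{0.10} = 2.326 + 1.282 = 3.608.
(The second rejection-region term Φ(−δ − z_{α/2}) is negligible and dropped.)
δ = d·√(n/2) ⇒ d = δ/√(n/2) = 3.608/√(291/2) = 0.2991.

d ≈ 0.299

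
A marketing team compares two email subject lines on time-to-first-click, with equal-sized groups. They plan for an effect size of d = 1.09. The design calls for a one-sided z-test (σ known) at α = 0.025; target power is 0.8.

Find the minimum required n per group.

n = 14 per group

For power 0.8 need Φ(δ − z_{0.025}) = 0.8, so δ = z_{0.025} + z_{0.20} = 1.960 + 0.842 = 2.802.
δ = d·√(n/2) ⇒ n = 2(δ/d)² = 2 × (2.802 / 1.09)² = 13.21.
Round up to the next whole unit.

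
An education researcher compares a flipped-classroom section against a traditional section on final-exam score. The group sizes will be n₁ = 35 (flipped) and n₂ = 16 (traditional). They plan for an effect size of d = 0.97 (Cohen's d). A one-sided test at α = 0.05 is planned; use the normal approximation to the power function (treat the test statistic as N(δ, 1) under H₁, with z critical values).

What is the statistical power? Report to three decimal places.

Power ≈ 0.942

Noncentrality parameter: δ = d / √(1/n₁ + 1/n₂) = 0.97 / √(1/35 + 1/16) = 3.2143
One-sided α = 0.05 → critical value z_{0.05} = 1.645.
Power = Φ(δ − 1.645) = Φ(1.569) = 0.9417.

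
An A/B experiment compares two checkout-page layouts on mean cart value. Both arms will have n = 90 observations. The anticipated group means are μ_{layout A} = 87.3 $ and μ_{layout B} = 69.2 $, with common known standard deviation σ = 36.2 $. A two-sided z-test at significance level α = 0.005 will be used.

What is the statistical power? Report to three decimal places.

Standardized effect: d = |μ_{layout A} − μ_{layout B}| / σ = |87.3 − 69.2| / 36.2 = 0.5000
Noncentrality parameter: δ = d·√(n/2) = 0.5000 × √(90/2) = 3.3541
Critical value for a two-sided test at α = 0.005: z_{α/2} = 2.807.
Power = Φ(δ − 2.807) + Φ(−δ − 2.807) = Φ(0.547) + Φ(-6.161) = 0.7078 + 0.0000 = 0.7078.

Power ≈ 0.708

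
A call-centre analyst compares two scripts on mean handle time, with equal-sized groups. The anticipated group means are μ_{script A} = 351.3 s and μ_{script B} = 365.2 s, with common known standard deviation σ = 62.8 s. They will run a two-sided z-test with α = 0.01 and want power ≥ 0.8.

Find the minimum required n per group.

Standardized effect: d = |μ_{script A} − μ_{script B}| / σ = |351.3 − 365.2| / 62.8 = 0.2213
For power 0.8 need Φ(δ − z_{0.005}) = 0.8, so δ = z_{0.005} + z_{0.20} = 2.576 + 0.842 = 3.417.
(Ignoring the negligible lower-tail rejection probability gives the usual closed-form inversion.)
δ = d·√(n/2) ⇒ n = 2(δ/d)² = 2 × (3.417 / 0.2213)² = 476.79.
Rounding up, n = 477 per group.

n = 477 per group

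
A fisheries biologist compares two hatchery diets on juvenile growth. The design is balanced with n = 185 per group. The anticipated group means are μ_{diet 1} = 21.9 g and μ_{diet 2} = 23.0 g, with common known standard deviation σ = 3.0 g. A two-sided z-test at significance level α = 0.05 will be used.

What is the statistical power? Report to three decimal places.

Power ≈ 0.941

Standardized effect: d = |μ_{diet 1} − μ_{diet 2}| / σ = |21.9 − 23.0| / 3.0 = 0.3667
Noncentrality parameter: δ = d·√(n/2) = 0.3667 × √(185/2) = 3.5265
Critical value for a two-sided test at α = 0.05: z_{α/2} = 1.960.
Power = Φ(δ − 1.960) + Φ(−δ − 1.960) = Φ(1.567) + Φ(-5.486) = 0.9414 + 0.0000 = 0.9414.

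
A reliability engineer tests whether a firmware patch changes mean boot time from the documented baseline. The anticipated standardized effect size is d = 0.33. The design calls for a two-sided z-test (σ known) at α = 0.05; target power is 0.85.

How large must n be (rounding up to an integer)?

Set Φ(δ − 1.960) = 0.85; then δ − 1.960 = Φ⁻¹(0.85) = 1.036, giving δ = 2.996.
(Ignoring the negligible lower-tail rejection probability gives the usual closed-form inversion.)
δ = d·√n ⇒ n = (δ/d)² = (2.996 / 0.33)² = 82.45.
Rounding up, n = 83.

n = 83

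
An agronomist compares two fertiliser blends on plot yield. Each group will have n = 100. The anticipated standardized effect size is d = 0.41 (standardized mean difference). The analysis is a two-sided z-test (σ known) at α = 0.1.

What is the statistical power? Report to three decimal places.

Noncentrality parameter: δ = d·√(n/2) = 0.41 × √(100/2) = 2.8991
Two-sided α = 0.1 → critical value z_{0.05} = 1.645.
Power = Φ(δ − 1.645) + Φ(−δ − 1.645) = Φ(1.254) + Φ(-4.544) = 0.8951 + 0.0000 = 0.8951.

Power ≈ 0.895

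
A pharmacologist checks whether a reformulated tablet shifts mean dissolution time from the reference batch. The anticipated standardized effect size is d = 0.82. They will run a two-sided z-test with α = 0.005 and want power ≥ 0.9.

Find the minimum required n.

For power 0.9 need Φ(δ − z_{0.0025}) = 0.9, so δ = z_{0.0025} + z_{0.10} = 2.807 + 1.282 = 4.089.
(Ignoring the negligible lower-tail rejection probability gives the usual closed-form inversion.)
δ = d·√n ⇒ n = (δ/d)² = (4.089 / 0.82)² = 24.86.
Round up to the next whole unit.

n = 25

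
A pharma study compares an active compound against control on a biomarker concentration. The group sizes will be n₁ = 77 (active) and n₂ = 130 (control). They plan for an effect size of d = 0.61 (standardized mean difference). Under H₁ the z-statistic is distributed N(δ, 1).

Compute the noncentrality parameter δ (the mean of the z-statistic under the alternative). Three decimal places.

The noncentrality parameter scales effect size by the design's sample-size factor: δ = d / √(1/n₁ + 1/n₂) = 0.61 / √(1/77 + 1/130) = 4.2419

δ ≈ 4.242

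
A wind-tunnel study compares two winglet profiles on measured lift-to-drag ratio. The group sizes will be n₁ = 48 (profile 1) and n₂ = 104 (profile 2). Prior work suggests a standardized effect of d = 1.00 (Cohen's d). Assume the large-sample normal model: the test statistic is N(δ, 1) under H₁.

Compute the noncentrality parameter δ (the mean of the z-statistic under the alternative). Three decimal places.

δ ≈ 5.731

The noncentrality parameter scales effect size by the design's sample-size factor: δ = d / √(1/n₁ + 1/n₂) = 1.00 / √(1/48 + 1/104) = 5.7308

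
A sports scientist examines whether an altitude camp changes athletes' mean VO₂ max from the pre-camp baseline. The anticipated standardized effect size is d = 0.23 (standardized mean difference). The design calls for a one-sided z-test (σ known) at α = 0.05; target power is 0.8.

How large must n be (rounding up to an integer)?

n = 117

For power 0.8 need Φ(δ − z_{0.05}) = 0.8, so δ = z_{0.05} + z_{0.20} = 1.645 + 0.842 = 2.486.
δ = d·√n ⇒ n = (δ/d)² = (2.486 / 0.23)² = 116.87.
Rounding up, n = 117.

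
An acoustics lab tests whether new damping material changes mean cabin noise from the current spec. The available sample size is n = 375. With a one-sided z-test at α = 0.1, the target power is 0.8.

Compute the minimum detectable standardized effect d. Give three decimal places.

Need Φ(δ − 1.282) = 0.8, so δ = 1.282 + 0.842 = 2.123.
δ = d·√n ⇒ d = δ/√n = 2.123/√375 = 0.1096.

d ≈ 0.110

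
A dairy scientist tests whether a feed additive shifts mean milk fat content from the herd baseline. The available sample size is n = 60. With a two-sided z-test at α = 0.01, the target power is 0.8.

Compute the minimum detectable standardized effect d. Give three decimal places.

Need Φ(δ − 2.576) = 0.8, so δ = 2.576 + 0.842 = 3.417.
(The second rejection-region term Φ(−δ − z_{α/2}) is negligible and dropped.)
δ = d·√n ⇒ d = δ/√n = 3.417/√60 = 0.4412.

d ≈ 0.441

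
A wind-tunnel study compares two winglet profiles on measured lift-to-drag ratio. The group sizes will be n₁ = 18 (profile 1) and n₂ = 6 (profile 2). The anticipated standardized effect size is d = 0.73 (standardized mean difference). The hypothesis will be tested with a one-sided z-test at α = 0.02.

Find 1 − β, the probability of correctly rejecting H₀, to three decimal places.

Noncentrality parameter: δ = d / √(1/n₁ + 1/n₂) = 0.73 / √(1/18 + 1/6) = 1.5486
Critical value for a one-sided test at α = 0.02: z_α = 2.054.
Power = P(Z > 2.054 − δ) = Φ(-0.505) = 0.3067.

Power ≈ 0.307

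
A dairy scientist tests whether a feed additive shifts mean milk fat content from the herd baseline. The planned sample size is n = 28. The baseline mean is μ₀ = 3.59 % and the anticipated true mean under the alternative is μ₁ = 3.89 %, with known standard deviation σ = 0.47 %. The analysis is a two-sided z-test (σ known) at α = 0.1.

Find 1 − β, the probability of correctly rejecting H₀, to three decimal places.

Standardized effect: d = |μ₁ − μ₀| / σ = |3.89 − 3.59| / 0.47 = 0.6383
Noncentrality parameter: δ = d·√n = 0.6383 × √28 = 3.3776
Critical value for a two-sided test at α = 0.1: z_{α/2} = 1.645.
Power = Φ(δ − 1.645) + Φ(−δ − 1.645) = Φ(1.733) + Φ(-5.022) = 0.9584 + 0.0000 = 0.9584.

Power ≈ 0.958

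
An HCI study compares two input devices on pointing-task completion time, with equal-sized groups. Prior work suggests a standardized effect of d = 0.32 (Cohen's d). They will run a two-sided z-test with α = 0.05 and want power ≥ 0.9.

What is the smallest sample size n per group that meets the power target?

For power 0.9 need Φ(δ − z_{0.025}) = 0.9, so δ = z_{0.025} + z_{0.10} = 1.960 + 1.282 = 3.242.
(The Φ(−δ − z_{α/2}) term is vanishingly small for δ > 0 and is dropped in the standard sample-size formula.)
δ = d·√(n/2) ⇒ n = 2(δ/d)² = 2 × (3.242 / 0.32)² = 205.22.
Round up to the next whole unit.

n = 206 per group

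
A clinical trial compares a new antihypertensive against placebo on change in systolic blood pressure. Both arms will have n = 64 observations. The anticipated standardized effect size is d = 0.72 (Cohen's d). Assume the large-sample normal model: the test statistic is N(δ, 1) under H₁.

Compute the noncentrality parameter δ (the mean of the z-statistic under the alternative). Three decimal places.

δ = d·√(n/2) = 0.72 × √(64/2) = 4.0729

δ ≈ 4.073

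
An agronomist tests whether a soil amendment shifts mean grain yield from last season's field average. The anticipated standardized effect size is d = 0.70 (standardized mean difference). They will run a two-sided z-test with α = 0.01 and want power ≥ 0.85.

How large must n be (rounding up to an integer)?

n = 27

For power 0.85 need Φ(δ − z_{0.005}) = 0.85, so δ = z_{0.005} + z_{0.15} = 2.576 + 1.036 = 3.612.
(The Φ(−δ − z_{α/2}) term is vanishingly small for δ > 0 and is dropped in the standard sample-size formula.)
δ = d·√n ⇒ n = (δ/d)² = (3.612 / 0.70)² = 26.63.
Rounding up, n = 27.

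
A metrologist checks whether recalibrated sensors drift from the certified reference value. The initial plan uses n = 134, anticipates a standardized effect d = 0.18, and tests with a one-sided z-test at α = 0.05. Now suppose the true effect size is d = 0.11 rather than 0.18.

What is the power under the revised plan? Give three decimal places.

With d = 0.11: δ = d·√n = 0.11 × √134 = 1.2733. Critical value z_{0.05} = 1.645.
Revised power = P(Z > 1.645 − δ) = Φ(-0.372) = 0.3551.

Power ≈ 0.355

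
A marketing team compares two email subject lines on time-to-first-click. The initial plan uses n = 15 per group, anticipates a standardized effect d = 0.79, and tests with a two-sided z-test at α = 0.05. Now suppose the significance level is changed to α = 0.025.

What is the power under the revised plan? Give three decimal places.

Power ≈ 0.469

δ = d·√(n/2) = 0.79 × √(15/2) = 2.1635 (unchanged). New critical value: z_{0.0125} = 2.241.
Revised power = Φ(δ − 2.241) + Φ(−δ − 2.241) = Φ(-0.078) + Φ(-4.405) = 0.4690 + 0.0000 = 0.4690.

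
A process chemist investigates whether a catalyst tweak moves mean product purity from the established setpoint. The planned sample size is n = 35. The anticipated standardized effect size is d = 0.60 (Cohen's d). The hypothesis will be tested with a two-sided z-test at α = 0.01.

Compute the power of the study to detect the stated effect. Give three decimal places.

Power ≈ 0.835

Noncentrality parameter: δ = d·√n = 0.60 × √35 = 3.5496
Critical value for a two-sided test at α = 0.01: z_{α/2} = 2.576.
Power = Φ(δ − 2.576) + Φ(−δ − 2.576) = Φ(0.974) + Φ(-6.125) = 0.8349 + 0.0000 = 0.8349.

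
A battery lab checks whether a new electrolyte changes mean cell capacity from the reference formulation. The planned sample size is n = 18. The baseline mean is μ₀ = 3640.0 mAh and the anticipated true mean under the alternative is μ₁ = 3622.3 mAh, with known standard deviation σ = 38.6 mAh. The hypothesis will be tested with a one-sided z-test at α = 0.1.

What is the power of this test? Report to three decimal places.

Standardized effect: d = |μ₁ − μ₀| / σ = |3622.3 − 3640.0| / 38.6 = 0.4585
Noncentrality parameter: δ = d·√n = 0.4585 × √18 = 1.9455
Critical value for a one-sided test at α = 0.1: z_α = 1.282.
Power = P(Z > 1.282 − δ) = Φ(0.664) = 0.7466.

Power ≈ 0.747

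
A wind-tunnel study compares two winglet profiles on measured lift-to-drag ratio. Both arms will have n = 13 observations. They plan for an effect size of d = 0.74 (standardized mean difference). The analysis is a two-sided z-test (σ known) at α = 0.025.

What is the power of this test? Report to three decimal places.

Noncentrality parameter: δ = d·√(n/2) = 0.74 × √(13/2) = 1.8866
Critical value for a two-sided test at α = 0.025: z_{α/2} = 2.241.
Power = Φ(δ − 2.241) + Φ(−δ − 2.241) = Φ(-0.355) + Φ(-4.128) = 0.3614 + 0.0000 = 0.3614.

Power ≈ 0.361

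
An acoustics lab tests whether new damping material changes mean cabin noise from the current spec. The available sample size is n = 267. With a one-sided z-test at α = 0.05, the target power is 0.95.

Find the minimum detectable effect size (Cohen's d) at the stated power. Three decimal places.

Required noncentrality: δ = z_{0.05} + z_{0.05} = 1.645 + 1.645 = 3.290.
δ = d·√n ⇒ d = δ/√n = 3.290/√267 = 0.2013.

d ≈ 0.201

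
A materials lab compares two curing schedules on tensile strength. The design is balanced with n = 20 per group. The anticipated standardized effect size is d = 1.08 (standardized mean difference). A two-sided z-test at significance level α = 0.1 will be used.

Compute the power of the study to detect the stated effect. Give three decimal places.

Noncentrality parameter: δ = d·√(n/2) = 1.08 × √(20/2) = 3.4153
Two-sided α = 0.1 → critical value z_{0.05} = 1.645.
Power = Φ(δ − 1.645) + Φ(−δ − 1.645) = Φ(1.770) + Φ(-5.060) = 0.9617 + 0.0000 = 0.9617.

Power ≈ 0.962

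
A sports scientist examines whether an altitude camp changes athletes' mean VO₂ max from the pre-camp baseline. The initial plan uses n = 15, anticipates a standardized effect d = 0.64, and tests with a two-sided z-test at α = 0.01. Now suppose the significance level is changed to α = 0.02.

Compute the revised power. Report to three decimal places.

δ = d·√n = 0.64 × √15 = 2.4787 (unchanged). New critical value: z_{0.01} = 2.326.
Revised power = Φ(δ − 2.326) + Φ(−δ − 2.326) = Φ(0.152) + Φ(-4.805) = 0.5605 + 0.0000 = 0.5605.

Power ≈ 0.561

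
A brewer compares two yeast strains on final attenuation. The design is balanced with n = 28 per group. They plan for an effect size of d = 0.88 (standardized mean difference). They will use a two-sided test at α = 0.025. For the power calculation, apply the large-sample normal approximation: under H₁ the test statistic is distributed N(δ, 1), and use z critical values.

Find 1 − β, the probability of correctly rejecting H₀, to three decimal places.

Noncentrality parameter: δ = d·√(n/2) = 0.88 × √(28/2) = 3.2927
Two-sided α = 0.025 → critical value z_{0.0125} = 2.241.
Power = Φ(δ − 2.241) + Φ(−δ − 2.241) = Φ(1.051) + Φ(-5.534) = 0.8534 + 0.0000 = 0.8534.

Power ≈ 0.853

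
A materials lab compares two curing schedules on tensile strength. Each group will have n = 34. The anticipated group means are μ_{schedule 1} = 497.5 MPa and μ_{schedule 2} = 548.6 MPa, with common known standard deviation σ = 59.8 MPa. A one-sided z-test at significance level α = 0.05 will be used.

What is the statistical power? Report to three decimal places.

Standardized effect: d = |μ_{schedule 1} − μ_{schedule 2}| / σ = |497.5 − 548.6| / 59.8 = 0.8545
Noncentrality parameter: δ = d·√(n/2) = 0.8545 × √(34/2) = 3.5233
One-sided α = 0.05 → critical value z_{0.05} = 1.645.
Power = Φ(δ − 1.645) = Φ(1.878) = 0.9698.

Power ≈ 0.970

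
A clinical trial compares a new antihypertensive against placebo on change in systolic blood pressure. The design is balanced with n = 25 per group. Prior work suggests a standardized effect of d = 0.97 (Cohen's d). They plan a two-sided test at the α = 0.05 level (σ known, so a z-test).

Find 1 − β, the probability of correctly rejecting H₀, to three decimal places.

Noncentrality parameter: δ = d·√(n/2) = 0.97 × √(25/2) = 3.4295
Two-sided α = 0.05 → critical value z_{0.025} = 1.960.
Power = Φ(δ − 1.960) + Φ(−δ − 1.960) = Φ(1.470) + Φ(-5.389) = 0.9292 + 0.0000 = 0.9292.

Power ≈ 0.929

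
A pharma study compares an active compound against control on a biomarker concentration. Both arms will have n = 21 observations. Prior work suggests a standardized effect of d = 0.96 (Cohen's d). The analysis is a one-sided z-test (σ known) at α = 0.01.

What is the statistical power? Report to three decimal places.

Power ≈ 0.784

Noncentrality parameter: δ = d·√(n/2) = 0.96 × √(21/2) = 3.1108
Critical value for a one-sided test at α = 0.01: z_α = 2.326.
Power = Φ(δ − 2.326) = Φ(0.784) = 0.7836.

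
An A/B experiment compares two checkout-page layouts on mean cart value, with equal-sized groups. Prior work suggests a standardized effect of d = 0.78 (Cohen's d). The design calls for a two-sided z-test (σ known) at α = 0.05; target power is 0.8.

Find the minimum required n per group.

n = 26 per group

For power 0.8 need Φ(δ − z_{0.025}) = 0.8, so δ = z_{0.025} + z_{0.20} = 1.960 + 0.842 = 2.802.
(For δ > 0 the lower-tail rejection region contributes negligibly to power, so the one-term inversion is standard.)
δ = d·√(n/2) ⇒ n = 2(δ/d)² = 2 × (2.802 / 0.78)² = 25.80.
Rounding up, n = 26 per group.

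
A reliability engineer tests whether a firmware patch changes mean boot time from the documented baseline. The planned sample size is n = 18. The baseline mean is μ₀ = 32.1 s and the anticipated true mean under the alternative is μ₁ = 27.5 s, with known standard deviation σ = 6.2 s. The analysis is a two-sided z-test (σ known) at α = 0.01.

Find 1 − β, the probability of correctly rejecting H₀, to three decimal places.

Standardized effect: d = |μ₁ − μ₀| / σ = |27.5 − 32.1| / 6.2 = 0.7419
Noncentrality parameter: δ = d·√n = 0.7419 × √18 = 3.1478
Two-sided α = 0.01 → critical value z_{0.005} = 2.576.
Power = Φ(δ − 2.576) + Φ(−δ − 2.576) = Φ(0.572) + Φ(-5.724) = 0.7163 + 0.0000 = 0.7163.

Power ≈ 0.716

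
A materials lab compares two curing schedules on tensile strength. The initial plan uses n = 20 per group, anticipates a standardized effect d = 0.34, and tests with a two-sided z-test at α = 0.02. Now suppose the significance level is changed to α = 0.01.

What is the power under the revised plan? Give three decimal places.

δ = d·√(n/2) = 0.34 × √(20/2) = 1.0752 (unchanged). New critical value: z_{0.005} = 2.576.
Revised power = Φ(δ − 2.576) + Φ(−δ − 2.576) = Φ(-1.501) + Φ(-3.651) = 0.0667 + 0.0001 = 0.0669.

Power ≈ 0.067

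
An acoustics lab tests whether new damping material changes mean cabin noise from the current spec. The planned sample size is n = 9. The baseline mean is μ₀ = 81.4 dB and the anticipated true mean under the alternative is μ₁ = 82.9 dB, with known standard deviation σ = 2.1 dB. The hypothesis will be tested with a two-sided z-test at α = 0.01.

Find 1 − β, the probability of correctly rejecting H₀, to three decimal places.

Standardized effect: d = |μ₁ − μ₀| / σ = |82.9 − 81.4| / 2.1 = 0.7143
Noncentrality parameter: δ = d·√n = 0.7143 × √9 = 2.1429
Two-sided α = 0.01 → critical value z_{0.005} = 2.576.
Power = Φ(δ − 2.576) + Φ(−δ − 2.576) = Φ(-0.433) + Φ(-4.719) = 0.3325 + 0.0000 = 0.3325.

Power ≈ 0.333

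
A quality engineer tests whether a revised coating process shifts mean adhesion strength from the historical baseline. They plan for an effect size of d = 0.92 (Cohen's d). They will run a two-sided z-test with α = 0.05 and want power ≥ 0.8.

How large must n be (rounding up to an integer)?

n = 10

Set Φ(δ − 1.960) = 0.8; then δ − 1.960 = Φ⁻¹(0.8) = 0.842, giving δ = 2.802.
(The Φ(−δ − z_{α/2}) term is vanishingly small for δ > 0 and is dropped in the standard sample-size formula.)
δ = d·√n ⇒ n = (δ/d)² = (2.802 / 0.92)² = 9.27.
Rounding up, n = 10.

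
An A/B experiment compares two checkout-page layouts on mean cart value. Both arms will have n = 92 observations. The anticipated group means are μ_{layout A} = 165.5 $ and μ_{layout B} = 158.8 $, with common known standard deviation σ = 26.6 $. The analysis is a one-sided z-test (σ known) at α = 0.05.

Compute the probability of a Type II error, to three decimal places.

Standardized effect: d = |μ_{layout A} − μ_{layout B}| / σ = |165.5 − 158.8| / 26.6 = 0.2519
Noncentrality parameter: δ = d·√(n/2) = 0.2519 × √(92/2) = 1.7083
One-sided α = 0.05 → critical value z_{0.05} = 1.645.
Power = Φ(δ − 1.645) = Φ(0.063) = 0.5253.
Type II error: β = 1 − power = 1 − 0.5253 = 0.4747.

β ≈ 0.475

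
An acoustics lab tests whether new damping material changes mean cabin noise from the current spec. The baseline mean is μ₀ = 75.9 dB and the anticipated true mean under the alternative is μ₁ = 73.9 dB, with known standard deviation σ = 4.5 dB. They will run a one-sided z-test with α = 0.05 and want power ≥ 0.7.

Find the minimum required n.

Standardized effect: d = |μ₁ − μ₀| / σ = |73.9 − 75.9| / 4.5 = 0.4444
For power 0.7 need Φ(δ − z_{0.05}) = 0.7, so δ = z_{0.05} + z_{0.30} = 1.645 + 0.524 = 2.169.
δ = d·√n ⇒ n = (δ/d)² = (2.169 / 0.4444)² = 23.82.
Round up to the next whole unit.

n = 24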